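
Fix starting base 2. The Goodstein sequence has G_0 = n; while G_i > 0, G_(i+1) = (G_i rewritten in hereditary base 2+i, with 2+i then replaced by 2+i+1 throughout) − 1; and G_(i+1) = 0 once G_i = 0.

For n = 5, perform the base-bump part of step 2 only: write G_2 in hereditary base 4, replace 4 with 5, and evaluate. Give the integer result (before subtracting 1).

468

i=0: 5 = 2^2 + 1 (b=2); 2→3: 3^3 + 1 = 28; 28−1 = 27
i=1: 27 = 3^3 (b=3); 3→4: 4^4 = 256; 256−1 = 255
i=2: 255 = 3·4^3 + 3·4^2 + 3·4 + 3 (b=4); 4→5: 3·5^3 + 3·5^2 + 3·5 + 3 = 468; 468−1 = 467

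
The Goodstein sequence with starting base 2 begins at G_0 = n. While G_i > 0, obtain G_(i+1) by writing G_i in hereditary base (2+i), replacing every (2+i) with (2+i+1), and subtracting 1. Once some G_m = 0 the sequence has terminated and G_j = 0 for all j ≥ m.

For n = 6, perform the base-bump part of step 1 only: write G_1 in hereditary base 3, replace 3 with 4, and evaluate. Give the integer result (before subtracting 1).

G_0=6  [base 2] 2^2 + 2  →[2↦3]→  3^3 + 3 = 30  −1 ⇒ G_1=29
G_1=29  [base 3] 3^3 + 2  →[3↦4]→  4^4 + 2 = 258  −1 ⇒ G_2=257

258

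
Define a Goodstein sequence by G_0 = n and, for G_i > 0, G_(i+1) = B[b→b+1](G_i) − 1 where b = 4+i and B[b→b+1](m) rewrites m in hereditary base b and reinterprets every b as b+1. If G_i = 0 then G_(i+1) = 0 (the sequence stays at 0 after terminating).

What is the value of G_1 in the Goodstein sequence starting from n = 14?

16

[0] 14 ≡ 3·4 + 2 (base 4). Lift 5: 17. −1: 16.
[1] 16 ≡ 3·5 + 1 (base 5). Lift 6: 19. −1: 18.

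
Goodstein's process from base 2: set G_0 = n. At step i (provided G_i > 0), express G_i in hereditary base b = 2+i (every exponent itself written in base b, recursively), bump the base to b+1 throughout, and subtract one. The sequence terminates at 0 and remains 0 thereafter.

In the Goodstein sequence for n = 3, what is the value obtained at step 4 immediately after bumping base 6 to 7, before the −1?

step 0: 3 = 2 + 1; sub 3 for 2: 3 + 1; = 4; G_1 = 4−1 = 3
step 1: 3 = 3; sub 4 for 3: 4; = 4; G_2 = 4−1 = 3
step 2: 3 = 3; sub 5 for 4: 3; = 3; G_3 = 3−1 = 2
step 3: 2 = 2; sub 6 for 5: 2; = 2; G_4 = 2−1 = 1
step 4: 1 = 1; sub 7 for 6: 1; = 1; G_5 = 1−1 = 0

1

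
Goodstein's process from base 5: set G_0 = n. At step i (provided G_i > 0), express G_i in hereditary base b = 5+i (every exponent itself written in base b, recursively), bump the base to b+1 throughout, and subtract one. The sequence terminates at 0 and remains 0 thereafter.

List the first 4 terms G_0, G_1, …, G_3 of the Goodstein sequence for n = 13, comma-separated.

G_0 = 13. HB_5(13) = 2·5 + 3. Bump = 15. G_1 = 14.
G_1 = 14. HB_6(14) = 2·6 + 2. Bump = 16. G_2 = 15.
G_2 = 15. HB_7(15) = 2·7 + 1. Bump = 17. G_3 = 16.

13, 14, 15, 16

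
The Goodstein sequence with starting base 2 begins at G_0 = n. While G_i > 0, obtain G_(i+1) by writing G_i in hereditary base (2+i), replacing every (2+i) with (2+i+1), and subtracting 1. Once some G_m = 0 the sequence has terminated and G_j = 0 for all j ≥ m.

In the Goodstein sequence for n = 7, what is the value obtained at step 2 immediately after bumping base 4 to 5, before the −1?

3128

base 2: 7 = 2^2 + 2 + 1; at 3: 3^3 + 3 + 1 = 31; next = 30
base 3: 30 = 3^3 + 3; at 4: 4^4 + 4 = 260; next = 259
base 4: 259 = 4^4 + 3; at 5: 5^5 + 3 = 3128; next = 3127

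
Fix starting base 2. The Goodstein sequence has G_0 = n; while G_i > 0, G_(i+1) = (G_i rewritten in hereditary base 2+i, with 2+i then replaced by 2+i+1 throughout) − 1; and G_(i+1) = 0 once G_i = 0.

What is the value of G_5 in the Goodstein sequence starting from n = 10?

4215754

[0] 10 ≡ 2^(2 + 1) + 2 (base 2). Lift 3: 84. −1: 83.
[1] 83 ≡ 3^(3 + 1) + 2 (base 3). Lift 4: 1026. −1: 1025.
[2] 1025 ≡ 4^(4 + 1) + 1 (base 4). Lift 5: 15626. −1: 15625.
[3] 15625 ≡ 5^(5 + 1) (base 5). Lift 6: 279936. −1: 279935.
[4] 279935 ≡ 5·6^6 + 5·6^5 + 5·6^4 + 5·6^3 + 5·6^2 + 5·6 + 5 (base 6). Lift 7: 4215755. −1: 4215754.
[5] 4215754 ≡ 5·7^7 + 5·7^5 + 5·7^4 + 5·7^3 + 5·7^2 + 5·7 + 4 (base 7). Lift 8: 84073324. −1: 84073323.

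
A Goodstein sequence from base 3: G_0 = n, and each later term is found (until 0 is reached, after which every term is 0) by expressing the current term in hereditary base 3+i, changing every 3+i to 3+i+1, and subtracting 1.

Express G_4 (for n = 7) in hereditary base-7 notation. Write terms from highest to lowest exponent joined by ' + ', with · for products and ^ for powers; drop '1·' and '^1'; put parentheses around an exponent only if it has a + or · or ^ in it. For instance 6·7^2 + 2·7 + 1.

(0) 7|_3 = 2·3 + 1 ↦ 2·4 + 1|_4 = 9 ⇒ 8
(1) 8|_4 = 2·4 ↦ 2·5|_5 = 10 ⇒ 9
(2) 9|_5 = 5 + 4 ↦ 6 + 4|_6 = 10 ⇒ 9
(3) 9|_6 = 6 + 3 ↦ 7 + 3|_7 = 10 ⇒ 9
(4) 9|_7 = 7 + 2 ↦ 8 + 2|_8 = 10 ⇒ 9

7 + 2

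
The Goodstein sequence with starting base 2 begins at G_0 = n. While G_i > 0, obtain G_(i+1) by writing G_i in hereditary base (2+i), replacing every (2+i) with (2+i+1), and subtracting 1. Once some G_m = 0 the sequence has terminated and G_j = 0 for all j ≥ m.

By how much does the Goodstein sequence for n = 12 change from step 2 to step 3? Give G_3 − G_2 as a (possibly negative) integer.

14620

(0) 12|_2 = 2^(2 + 1) + 2^2 ↦ 3^(3 + 1) + 3^3|_3 = 108 ⇒ 107
(1) 107|_3 = 3^(3 + 1) + 2·3^2 + 2·3 + 2 ↦ 4^(4 + 1) + 2·4^2 + 2·4 + 2|_4 = 1066 ⇒ 1065
(2) 1065|_4 = 4^(4 + 1) + 2·4^2 + 2·4 + 1 ↦ 5^(5 + 1) + 2·5^2 + 2·5 + 1|_5 = 15686 ⇒ 15685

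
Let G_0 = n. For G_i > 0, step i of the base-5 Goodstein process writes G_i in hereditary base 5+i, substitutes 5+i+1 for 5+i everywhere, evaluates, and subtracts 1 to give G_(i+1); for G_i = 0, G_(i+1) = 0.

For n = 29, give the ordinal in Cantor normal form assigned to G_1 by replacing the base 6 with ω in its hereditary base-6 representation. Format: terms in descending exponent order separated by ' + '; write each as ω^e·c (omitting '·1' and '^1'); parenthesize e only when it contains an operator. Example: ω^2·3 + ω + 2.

ω^2 + 3

step 0: 29 = 5^2 + 4; sub 6 for 5: 6^2 + 4; = 40; G_1 = 40−1 = 39
step 1: 39 = 6^2 + 3; sub 7 for 6: 7^2 + 3; = 52; G_2 = 52−1 = 51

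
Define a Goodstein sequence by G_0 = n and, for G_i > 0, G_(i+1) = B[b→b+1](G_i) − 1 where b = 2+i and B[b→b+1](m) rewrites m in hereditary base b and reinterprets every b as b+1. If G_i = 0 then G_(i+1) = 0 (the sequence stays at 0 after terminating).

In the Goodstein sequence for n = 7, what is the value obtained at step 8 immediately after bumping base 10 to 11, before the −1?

G_0 = 7. HB_2(7) = 2^2 + 2 + 1. Bump = 31. G_1 = 30.
G_1 = 30. HB_3(30) = 3^3 + 3. Bump = 260. G_2 = 259.
G_2 = 259. HB_4(259) = 4^4 + 3. Bump = 3128. G_3 = 3127.
G_3 = 3127. HB_5(3127) = 5^5 + 2. Bump = 46658. G_4 = 46657.
G_4 = 46657. HB_6(46657) = 6^6 + 1. Bump = 823544. G_5 = 823543.
G_5 = 823543. HB_7(823543) = 7^7. Bump = 16777216. G_6 = 16777215.
G_6 = 16777215. HB_8(16777215) = 7·8^7 + 7·8^6 + 7·8^5 + 7·8^4 + 7·8^3 + 7·8^2 + 7·8 + 7. Bump = 37665880. G_7 = 37665879.
G_7 = 37665879. HB_9(37665879) = 7·9^7 + 7·9^6 + 7·9^5 + 7·9^4 + 7·9^3 + 7·9^2 + 7·9 + 6. Bump = 77777776. G_8 = 77777775.

150051214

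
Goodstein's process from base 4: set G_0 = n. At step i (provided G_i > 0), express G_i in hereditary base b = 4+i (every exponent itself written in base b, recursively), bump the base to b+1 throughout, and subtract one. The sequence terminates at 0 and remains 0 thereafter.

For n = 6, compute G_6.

3

G_0 = 6. HB_4(6) = 4 + 2. Bump = 7. G_1 = 6.
G_1 = 6. HB_5(6) = 5 + 1. Bump = 7. G_2 = 6.
G_2 = 6. HB_6(6) = 6. Bump = 7. G_3 = 6.
G_3 = 6. HB_7(6) = 6. Bump = 6. G_4 = 5.
G_4 = 5. HB_8(5) = 5. Bump = 5. G_5 = 4.
G_5 = 4. HB_9(4) = 4. Bump = 4. G_6 = 3.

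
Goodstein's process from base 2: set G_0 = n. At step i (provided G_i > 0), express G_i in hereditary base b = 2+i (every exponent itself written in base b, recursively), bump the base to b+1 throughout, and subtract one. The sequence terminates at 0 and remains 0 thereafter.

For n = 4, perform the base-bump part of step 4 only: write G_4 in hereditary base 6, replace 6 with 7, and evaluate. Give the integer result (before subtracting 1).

110

[0] 4 ≡ 2^2 (base 2). Lift 3: 27. −1: 26.
[1] 26 ≡ 2·3^2 + 2·3 + 2 (base 3). Lift 4: 42. −1: 41.
[2] 41 ≡ 2·4^2 + 2·4 + 1 (base 4). Lift 5: 61. −1: 60.
[3] 60 ≡ 2·5^2 + 2·5 (base 5). Lift 6: 84. −1: 83.
[4] 83 ≡ 2·6^2 + 6 + 5 (base 6). Lift 7: 110. −1: 109.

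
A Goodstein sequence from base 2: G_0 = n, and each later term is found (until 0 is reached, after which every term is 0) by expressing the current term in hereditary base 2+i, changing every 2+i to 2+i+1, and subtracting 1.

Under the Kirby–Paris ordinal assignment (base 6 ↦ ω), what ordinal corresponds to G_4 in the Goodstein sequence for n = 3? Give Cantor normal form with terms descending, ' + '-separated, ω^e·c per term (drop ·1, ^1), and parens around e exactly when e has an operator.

3 —HB2→ 2 + 1 —bump→ 3 + 1 = 4 —(−1)→ 3
3 —HB3→ 3 —bump→ 4 = 4 —(−1)→ 3
3 —HB4→ 3 —bump→ 3 = 3 —(−1)→ 2
2 —HB5→ 2 —bump→ 2 = 2 —(−1)→ 1
1 —HB6→ 1 —bump→ 1 = 1 —(−1)→ 0

1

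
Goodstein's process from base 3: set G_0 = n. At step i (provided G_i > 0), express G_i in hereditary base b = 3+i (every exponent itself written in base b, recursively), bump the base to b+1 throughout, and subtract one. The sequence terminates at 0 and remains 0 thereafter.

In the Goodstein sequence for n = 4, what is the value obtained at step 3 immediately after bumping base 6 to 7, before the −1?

3

[0] 4 ≡ 3 + 1 (base 3). Lift 4: 5. −1: 4.
[1] 4 ≡ 4 (base 4). Lift 5: 5. −1: 4.
[2] 4 ≡ 4 (base 5). Lift 6: 4. −1: 3.
[3] 3 ≡ 3 (base 6). Lift 7: 3. −1: 2.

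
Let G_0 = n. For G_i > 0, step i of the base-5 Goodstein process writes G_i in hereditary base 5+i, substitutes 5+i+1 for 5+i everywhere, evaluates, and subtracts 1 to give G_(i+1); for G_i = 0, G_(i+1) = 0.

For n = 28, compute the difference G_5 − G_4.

(0) 28|_5 = 5^2 + 3 ↦ 6^2 + 3|_6 = 39 ⇒ 38
(1) 38|_6 = 6^2 + 2 ↦ 7^2 + 2|_7 = 51 ⇒ 50
(2) 50|_7 = 7^2 + 1 ↦ 8^2 + 1|_8 = 65 ⇒ 64
(3) 64|_8 = 8^2 ↦ 9^2|_9 = 81 ⇒ 80
(4) 80|_9 = 8·9 + 8 ↦ 8·10 + 8|_10 = 88 ⇒ 87

7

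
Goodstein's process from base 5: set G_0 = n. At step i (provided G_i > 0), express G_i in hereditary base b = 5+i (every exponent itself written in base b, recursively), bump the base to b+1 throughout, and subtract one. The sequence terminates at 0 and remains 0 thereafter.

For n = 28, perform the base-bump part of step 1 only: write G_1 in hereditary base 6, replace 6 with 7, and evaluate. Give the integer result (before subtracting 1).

51

G_0 = 28. HB_5(28) = 5^2 + 3. Bump = 39. G_1 = 38.
G_1 = 38. HB_6(38) = 6^2 + 2. Bump = 51. G_2 = 50.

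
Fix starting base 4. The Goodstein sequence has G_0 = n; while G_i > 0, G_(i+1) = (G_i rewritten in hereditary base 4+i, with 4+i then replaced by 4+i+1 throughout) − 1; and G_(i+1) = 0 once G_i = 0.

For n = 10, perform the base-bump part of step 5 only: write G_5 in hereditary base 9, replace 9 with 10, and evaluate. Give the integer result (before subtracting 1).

[0] 10 ≡ 2·4 + 2 (base 4). Lift 5: 12. −1: 11.
[1] 11 ≡ 2·5 + 1 (base 5). Lift 6: 13. −1: 12.
[2] 12 ≡ 2·6 (base 6). Lift 7: 14. −1: 13.
[3] 13 ≡ 7 + 6 (base 7). Lift 8: 14. −1: 13.
[4] 13 ≡ 8 + 5 (base 8). Lift 9: 14. −1: 13.

14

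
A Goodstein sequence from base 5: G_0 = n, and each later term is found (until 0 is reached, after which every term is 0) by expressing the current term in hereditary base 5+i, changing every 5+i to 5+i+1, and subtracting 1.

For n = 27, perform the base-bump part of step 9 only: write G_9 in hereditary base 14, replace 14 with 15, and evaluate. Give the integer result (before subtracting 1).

106

i=0: 27 = 5^2 + 2 (b=5); 5→6: 6^2 + 2 = 38; 38−1 = 37
i=1: 37 = 6^2 + 1 (b=6); 6→7: 7^2 + 1 = 50; 50−1 = 49
i=2: 49 = 7^2 (b=7); 7→8: 8^2 = 64; 64−1 = 63
i=3: 63 = 7·8 + 7 (b=8); 8→9: 7·9 + 7 = 70; 70−1 = 69
i=4: 69 = 7·9 + 6 (b=9); 9→10: 7·10 + 6 = 76; 76−1 = 75
i=5: 75 = 7·10 + 5 (b=10); 10→11: 7·11 + 5 = 82; 82−1 = 81
i=6: 81 = 7·11 + 4 (b=11); 11→12: 7·12 + 4 = 88; 88−1 = 87
i=7: 87 = 7·12 + 3 (b=12); 12→13: 7·13 + 3 = 94; 94−1 = 93
i=8: 93 = 7·13 + 2 (b=13); 13→14: 7·14 + 2 = 100; 100−1 = 99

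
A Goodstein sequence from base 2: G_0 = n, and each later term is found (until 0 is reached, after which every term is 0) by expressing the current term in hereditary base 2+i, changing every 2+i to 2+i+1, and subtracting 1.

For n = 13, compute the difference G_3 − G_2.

14813

step 0: 13 = 2^(2 + 1) + 2^2 + 1; sub 3 for 2: 3^(3 + 1) + 3^3 + 1; = 109; G_1 = 109−1 = 108
step 1: 108 = 3^(3 + 1) + 3^3; sub 4 for 3: 4^(4 + 1) + 4^4; = 1280; G_2 = 1280−1 = 1279
step 2: 1279 = 4^(4 + 1) + 3·4^3 + 3·4^2 + 3·4 + 3; sub 5 for 4: 5^(5 + 1) + 3·5^3 + 3·5^2 + 3·5 + 3; = 16093; G_3 = 16093−1 = 16092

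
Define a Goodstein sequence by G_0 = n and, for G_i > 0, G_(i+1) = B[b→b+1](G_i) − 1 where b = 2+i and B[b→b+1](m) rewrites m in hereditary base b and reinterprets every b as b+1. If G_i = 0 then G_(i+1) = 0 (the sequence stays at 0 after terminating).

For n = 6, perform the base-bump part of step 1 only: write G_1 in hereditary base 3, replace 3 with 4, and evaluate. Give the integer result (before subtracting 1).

258

i=0: 6 = 2^2 + 2 (b=2); 2→3: 3^3 + 3 = 30; 30−1 = 29
i=1: 29 = 3^3 + 2 (b=3); 3→4: 4^4 + 2 = 258; 258−1 = 257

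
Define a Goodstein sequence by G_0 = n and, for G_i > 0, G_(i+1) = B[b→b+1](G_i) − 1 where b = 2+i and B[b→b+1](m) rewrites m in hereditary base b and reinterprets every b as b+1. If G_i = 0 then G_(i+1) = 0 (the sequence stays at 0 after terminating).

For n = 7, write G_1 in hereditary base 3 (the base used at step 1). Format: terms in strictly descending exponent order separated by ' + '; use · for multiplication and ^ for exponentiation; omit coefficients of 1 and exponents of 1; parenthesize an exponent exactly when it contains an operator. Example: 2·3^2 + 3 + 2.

3^3 + 3

G_0 = 7. HB_2(7) = 2^2 + 2 + 1. Bump = 31. G_1 = 30.
G_1 = 30. HB_3(30) = 3^3 + 3. Bump = 260. G_2 = 259.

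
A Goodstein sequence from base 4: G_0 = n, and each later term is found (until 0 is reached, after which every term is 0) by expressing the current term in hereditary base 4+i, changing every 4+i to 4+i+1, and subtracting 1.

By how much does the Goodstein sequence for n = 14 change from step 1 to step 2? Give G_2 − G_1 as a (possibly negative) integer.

2

G_0=14  [base 4] 3·4 + 2  →[4↦5]→  3·5 + 2 = 17  −1 ⇒ G_1=16
G_1=16  [base 5] 3·5 + 1  →[5↦6]→  3·6 + 1 = 19  −1 ⇒ G_2=18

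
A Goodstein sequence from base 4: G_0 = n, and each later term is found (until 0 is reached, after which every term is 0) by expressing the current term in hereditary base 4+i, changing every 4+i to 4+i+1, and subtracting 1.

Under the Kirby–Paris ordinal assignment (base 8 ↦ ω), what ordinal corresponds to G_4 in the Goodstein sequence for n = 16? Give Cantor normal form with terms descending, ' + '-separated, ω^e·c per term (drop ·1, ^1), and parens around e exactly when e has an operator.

ω·4 + 1

G_0=16  [base 4] 4^2  →[4↦5]→  5^2 = 25  −1 ⇒ G_1=24
G_1=24  [base 5] 4·5 + 4  →[5↦6]→  4·6 + 4 = 28  −1 ⇒ G_2=27
G_2=27  [base 6] 4·6 + 3  →[6↦7]→  4·7 + 3 = 31  −1 ⇒ G_3=30
G_3=30  [base 7] 4·7 + 2  →[7↦8]→  4·8 + 2 = 34  −1 ⇒ G_4=33
G_4=33  [base 8] 4·8 + 1  →[8↦9]→  4·9 + 1 = 37  −1 ⇒ G_5=36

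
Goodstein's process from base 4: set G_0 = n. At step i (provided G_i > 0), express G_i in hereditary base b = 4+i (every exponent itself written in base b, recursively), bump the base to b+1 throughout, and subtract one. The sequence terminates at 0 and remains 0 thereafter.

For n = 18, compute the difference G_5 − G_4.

i=0: 18 = 4^2 + 2 (b=4); 4→5: 5^2 + 2 = 27; 27−1 = 26
i=1: 26 = 5^2 + 1 (b=5); 5→6: 6^2 + 1 = 37; 37−1 = 36
i=2: 36 = 6^2 (b=6); 6→7: 7^2 = 49; 49−1 = 48
i=3: 48 = 6·7 + 6 (b=7); 7→8: 6·8 + 6 = 54; 54−1 = 53
i=4: 53 = 6·8 + 5 (b=8); 8→9: 6·9 + 5 = 59; 59−1 = 58

5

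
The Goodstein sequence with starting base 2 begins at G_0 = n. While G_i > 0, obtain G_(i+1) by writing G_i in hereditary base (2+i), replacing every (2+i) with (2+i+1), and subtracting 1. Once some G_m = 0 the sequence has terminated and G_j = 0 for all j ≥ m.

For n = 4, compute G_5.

109

4 —HB2→ 2^2 —bump→ 3^3 = 27 —(−1)→ 26
26 —HB3→ 2·3^2 + 2·3 + 2 —bump→ 2·4^2 + 2·4 + 2 = 42 —(−1)→ 41
41 —HB4→ 2·4^2 + 2·4 + 1 —bump→ 2·5^2 + 2·5 + 1 = 61 —(−1)→ 60
60 —HB5→ 2·5^2 + 2·5 —bump→ 2·6^2 + 2·6 = 84 —(−1)→ 83
83 —HB6→ 2·6^2 + 6 + 5 —bump→ 2·7^2 + 7 + 5 = 110 —(−1)→ 109
109 —HB7→ 2·7^2 + 7 + 4 —bump→ 2·8^2 + 8 + 4 = 140 —(−1)→ 139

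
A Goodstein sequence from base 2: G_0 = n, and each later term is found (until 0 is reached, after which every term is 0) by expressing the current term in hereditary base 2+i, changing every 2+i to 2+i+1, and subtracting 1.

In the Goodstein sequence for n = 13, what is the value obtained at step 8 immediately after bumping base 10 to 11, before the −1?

step 0: 13 = 2^(2 + 1) + 2^2 + 1; sub 3 for 2: 3^(3 + 1) + 3^3 + 1; = 109; G_1 = 109−1 = 108
step 1: 108 = 3^(3 + 1) + 3^3; sub 4 for 3: 4^(4 + 1) + 4^4; = 1280; G_2 = 1280−1 = 1279
step 2: 1279 = 4^(4 + 1) + 3·4^3 + 3·4^2 + 3·4 + 3; sub 5 for 4: 5^(5 + 1) + 3·5^3 + 3·5^2 + 3·5 + 3; = 16093; G_3 = 16093−1 = 16092
step 3: 16092 = 5^(5 + 1) + 3·5^3 + 3·5^2 + 3·5 + 2; sub 6 for 5: 6^(6 + 1) + 3·6^3 + 3·6^2 + 3·6 + 2; = 280712; G_4 = 280712−1 = 280711
step 4: 280711 = 6^(6 + 1) + 3·6^3 + 3·6^2 + 3·6 + 1; sub 7 for 6: 7^(7 + 1) + 3·7^3 + 3·7^2 + 3·7 + 1; = 5765999; G_5 = 5765999−1 = 5765998
step 5: 5765998 = 7^(7 + 1) + 3·7^3 + 3·7^2 + 3·7; sub 8 for 7: 8^(8 + 1) + 3·8^3 + 3·8^2 + 3·8; = 134219480; G_6 = 134219480−1 = 134219479
step 6: 134219479 = 8^(8 + 1) + 3·8^3 + 3·8^2 + 2·8 + 7; sub 9 for 8: 9^(9 + 1) + 3·9^3 + 3·9^2 + 2·9 + 7; = 3486786856; G_7 = 3486786856−1 = 3486786855
step 7: 3486786855 = 9^(9 + 1) + 3·9^3 + 3·9^2 + 2·9 + 6; sub 10 for 9: 10^(10 + 1) + 3·10^3 + 3·10^2 + 2·10 + 6; = 100000003326; G_8 = 100000003326−1 = 100000003325

3138428381104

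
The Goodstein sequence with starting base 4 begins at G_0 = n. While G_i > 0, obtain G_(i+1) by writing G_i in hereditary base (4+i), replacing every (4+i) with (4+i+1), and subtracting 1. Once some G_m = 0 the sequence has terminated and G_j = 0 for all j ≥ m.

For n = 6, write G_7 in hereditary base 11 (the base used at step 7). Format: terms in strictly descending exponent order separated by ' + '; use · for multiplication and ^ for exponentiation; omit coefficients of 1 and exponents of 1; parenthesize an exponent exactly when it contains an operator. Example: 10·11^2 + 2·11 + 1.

step 0: 6 = 4 + 2; sub 5 for 4: 5 + 2; = 7; G_1 = 7−1 = 6
step 1: 6 = 5 + 1; sub 6 for 5: 6 + 1; = 7; G_2 = 7−1 = 6
step 2: 6 = 6; sub 7 for 6: 7; = 7; G_3 = 7−1 = 6
step 3: 6 = 6; sub 8 for 7: 6; = 6; G_4 = 6−1 = 5
step 4: 5 = 5; sub 9 for 8: 5; = 5; G_5 = 5−1 = 4
step 5: 4 = 4; sub 10 for 9: 4; = 4; G_6 = 4−1 = 3
step 6: 3 = 3; sub 11 for 10: 3; = 3; G_7 = 3−1 = 2
step 7: 2 = 2; sub 12 for 11: 2; = 2; G_8 = 2−1 = 1

2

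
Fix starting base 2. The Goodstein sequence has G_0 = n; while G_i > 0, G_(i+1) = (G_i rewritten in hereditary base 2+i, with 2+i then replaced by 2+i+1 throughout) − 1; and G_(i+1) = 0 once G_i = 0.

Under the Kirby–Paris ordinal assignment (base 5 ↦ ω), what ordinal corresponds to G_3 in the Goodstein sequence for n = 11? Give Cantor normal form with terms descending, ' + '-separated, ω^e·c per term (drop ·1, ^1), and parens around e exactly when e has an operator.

G_0=11  [base 2] 2^(2 + 1) + 2 + 1  →[2↦3]→  3^(3 + 1) + 3 + 1 = 85  −1 ⇒ G_1=84
G_1=84  [base 3] 3^(3 + 1) + 3  →[3↦4]→  4^(4 + 1) + 4 = 1028  −1 ⇒ G_2=1027
G_2=1027  [base 4] 4^(4 + 1) + 3  →[4↦5]→  5^(5 + 1) + 3 = 15628  −1 ⇒ G_3=15627
G_3=15627  [base 5] 5^(5 + 1) + 2  →[5↦6]→  6^(6 + 1) + 2 = 279938  −1 ⇒ G_4=279937

ω^(ω + 1) + 2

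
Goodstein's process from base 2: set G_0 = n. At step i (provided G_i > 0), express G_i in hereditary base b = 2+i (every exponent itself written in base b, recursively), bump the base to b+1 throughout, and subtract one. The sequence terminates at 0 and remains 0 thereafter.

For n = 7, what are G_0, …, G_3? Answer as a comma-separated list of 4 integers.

7, 30, 259, 3127

step 0: 7 = 2^2 + 2 + 1; sub 3 for 2: 3^3 + 3 + 1; = 31; G_1 = 31−1 = 30
step 1: 30 = 3^3 + 3; sub 4 for 3: 4^4 + 4; = 260; G_2 = 260−1 = 259
step 2: 259 = 4^4 + 3; sub 5 for 4: 5^5 + 3; = 3128; G_3 = 3128−1 = 3127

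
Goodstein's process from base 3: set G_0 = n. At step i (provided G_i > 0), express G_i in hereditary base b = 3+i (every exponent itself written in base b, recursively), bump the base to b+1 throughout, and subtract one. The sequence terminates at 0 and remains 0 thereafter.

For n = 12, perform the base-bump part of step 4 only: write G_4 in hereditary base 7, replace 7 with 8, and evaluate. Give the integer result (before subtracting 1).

G_0=12  [base 3] 3^2 + 3  →[3↦4]→  4^2 + 4 = 20  −1 ⇒ G_1=19
G_1=19  [base 4] 4^2 + 3  →[4↦5]→  5^2 + 3 = 28  −1 ⇒ G_2=27
G_2=27  [base 5] 5^2 + 2  →[5↦6]→  6^2 + 2 = 38  −1 ⇒ G_3=37
G_3=37  [base 6] 6^2 + 1  →[6↦7]→  7^2 + 1 = 50  −1 ⇒ G_4=49
G_4=49  [base 7] 7^2  →[7↦8]→  8^2 = 64  −1 ⇒ G_5=63

64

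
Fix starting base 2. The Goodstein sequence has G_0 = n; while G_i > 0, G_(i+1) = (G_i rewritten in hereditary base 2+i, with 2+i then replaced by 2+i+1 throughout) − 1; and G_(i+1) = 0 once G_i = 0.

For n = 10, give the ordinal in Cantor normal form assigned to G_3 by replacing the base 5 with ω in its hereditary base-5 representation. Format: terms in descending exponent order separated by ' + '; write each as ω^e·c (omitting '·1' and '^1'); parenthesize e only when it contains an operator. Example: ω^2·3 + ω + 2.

step 0: 10 = 2^(2 + 1) + 2; sub 3 for 2: 3^(3 + 1) + 3; = 84; G_1 = 84−1 = 83
step 1: 83 = 3^(3 + 1) + 2; sub 4 for 3: 4^(4 + 1) + 2; = 1026; G_2 = 1026−1 = 1025
step 2: 1025 = 4^(4 + 1) + 1; sub 5 for 4: 5^(5 + 1) + 1; = 15626; G_3 = 15626−1 = 15625

ω^(ω + 1)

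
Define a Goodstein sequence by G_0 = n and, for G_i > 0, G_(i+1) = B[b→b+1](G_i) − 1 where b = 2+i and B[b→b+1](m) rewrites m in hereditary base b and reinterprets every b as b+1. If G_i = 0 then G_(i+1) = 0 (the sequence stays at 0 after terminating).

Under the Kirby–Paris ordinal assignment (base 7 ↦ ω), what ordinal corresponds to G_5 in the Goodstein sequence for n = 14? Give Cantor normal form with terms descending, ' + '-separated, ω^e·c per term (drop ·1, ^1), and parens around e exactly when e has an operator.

14 —HB2→ 2^(2 + 1) + 2^2 + 2 —bump→ 3^(3 + 1) + 3^3 + 3 = 111 —(−1)→ 110
110 —HB3→ 3^(3 + 1) + 3^3 + 2 —bump→ 4^(4 + 1) + 4^4 + 2 = 1282 —(−1)→ 1281
1281 —HB4→ 4^(4 + 1) + 4^4 + 1 —bump→ 5^(5 + 1) + 5^5 + 1 = 18751 —(−1)→ 18750
18750 —HB5→ 5^(5 + 1) + 5^5 —bump→ 6^(6 + 1) + 6^6 = 326592 —(−1)→ 326591
326591 —HB6→ 6^(6 + 1) + 5·6^5 + 5·6^4 + 5·6^3 + 5·6^2 + 5·6 + 5 —bump→ 7^(7 + 1) + 5·7^5 + 5·7^4 + 5·7^3 + 5·7^2 + 5·7 + 5 = 5862841 —(−1)→ 5862840
5862840 —HB7→ 7^(7 + 1) + 5·7^5 + 5·7^4 + 5·7^3 + 5·7^2 + 5·7 + 4 —bump→ 8^(8 + 1) + 5·8^5 + 5·8^4 + 5·8^3 + 5·8^2 + 5·8 + 4 = 134404972 —(−1)→ 134404971

ω^(ω + 1) + ω^5·5 + ω^4·5 + ω^3·5 + ω^2·5 + ω·5 + 4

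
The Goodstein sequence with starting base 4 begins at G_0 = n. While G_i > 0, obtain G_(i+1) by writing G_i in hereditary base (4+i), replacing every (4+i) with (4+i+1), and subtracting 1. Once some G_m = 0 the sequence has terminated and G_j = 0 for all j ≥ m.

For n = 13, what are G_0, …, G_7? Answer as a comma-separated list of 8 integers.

13, 15, 17, 18, 19, 20, 21, 22

13 —HB4→ 3·4 + 1 —bump→ 3·5 + 1 = 16 —(−1)→ 15
15 —HB5→ 3·5 —bump→ 3·6 = 18 —(−1)→ 17
17 —HB6→ 2·6 + 5 —bump→ 2·7 + 5 = 19 —(−1)→ 18
18 —HB7→ 2·7 + 4 —bump→ 2·8 + 4 = 20 —(−1)→ 19
19 —HB8→ 2·8 + 3 —bump→ 2·9 + 3 = 21 —(−1)→ 20
20 —HB9→ 2·9 + 2 —bump→ 2·10 + 2 = 22 —(−1)→ 21
21 —HB10→ 2·10 + 1 —bump→ 2·11 + 1 = 23 —(−1)→ 22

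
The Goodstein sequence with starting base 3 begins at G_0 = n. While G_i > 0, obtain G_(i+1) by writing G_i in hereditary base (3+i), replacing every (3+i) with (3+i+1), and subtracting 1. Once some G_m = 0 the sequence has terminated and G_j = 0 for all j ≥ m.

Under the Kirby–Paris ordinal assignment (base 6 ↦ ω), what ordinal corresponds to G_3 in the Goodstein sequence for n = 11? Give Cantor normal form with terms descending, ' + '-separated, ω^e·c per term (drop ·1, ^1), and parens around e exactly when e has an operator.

ω·5 + 5

G_0=11  [base 3] 3^2 + 2  →[3↦4]→  4^2 + 2 = 18  −1 ⇒ G_1=17
G_1=17  [base 4] 4^2 + 1  →[4↦5]→  5^2 + 1 = 26  −1 ⇒ G_2=25
G_2=25  [base 5] 5^2  →[5↦6]→  6^2 = 36  −1 ⇒ G_3=35
G_3=35  [base 6] 5·6 + 5  →[6↦7]→  5·7 + 5 = 40  −1 ⇒ G_4=39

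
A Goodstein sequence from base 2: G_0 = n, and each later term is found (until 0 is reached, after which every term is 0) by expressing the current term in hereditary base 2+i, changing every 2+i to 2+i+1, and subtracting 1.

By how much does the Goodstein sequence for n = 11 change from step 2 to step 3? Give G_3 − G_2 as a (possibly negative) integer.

14600

base 2: 11 = 2^(2 + 1) + 2 + 1; at 3: 3^(3 + 1) + 3 + 1 = 85; next = 84
base 3: 84 = 3^(3 + 1) + 3; at 4: 4^(4 + 1) + 4 = 1028; next = 1027
base 4: 1027 = 4^(4 + 1) + 3; at 5: 5^(5 + 1) + 3 = 15628; next = 15627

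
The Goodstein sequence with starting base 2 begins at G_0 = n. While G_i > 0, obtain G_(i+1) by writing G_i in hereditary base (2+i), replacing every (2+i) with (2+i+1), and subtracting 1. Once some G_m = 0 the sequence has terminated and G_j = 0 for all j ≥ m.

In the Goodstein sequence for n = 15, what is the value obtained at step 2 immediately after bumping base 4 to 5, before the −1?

18753

G_0 = 15. HB_2(15) = 2^(2 + 1) + 2^2 + 2 + 1. Bump = 112. G_1 = 111.
G_1 = 111. HB_3(111) = 3^(3 + 1) + 3^3 + 3. Bump = 1284. G_2 = 1283.
G_2 = 1283. HB_4(1283) = 4^(4 + 1) + 4^4 + 3. Bump = 18753. G_3 = 18752.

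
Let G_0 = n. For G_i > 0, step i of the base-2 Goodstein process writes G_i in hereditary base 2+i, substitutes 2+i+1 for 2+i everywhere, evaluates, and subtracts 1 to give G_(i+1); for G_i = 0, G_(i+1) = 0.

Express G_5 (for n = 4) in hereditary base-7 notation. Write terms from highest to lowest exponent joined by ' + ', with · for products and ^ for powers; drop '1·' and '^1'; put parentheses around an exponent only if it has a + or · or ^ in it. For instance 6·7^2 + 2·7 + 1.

2·7^2 + 7 + 4

G_0=4  [base 2] 2^2  →[2↦3]→  3^3 = 27  −1 ⇒ G_1=26
G_1=26  [base 3] 2·3^2 + 2·3 + 2  →[3↦4]→  2·4^2 + 2·4 + 2 = 42  −1 ⇒ G_2=41
G_2=41  [base 4] 2·4^2 + 2·4 + 1  →[4↦5]→  2·5^2 + 2·5 + 1 = 61  −1 ⇒ G_3=60
G_3=60  [base 5] 2·5^2 + 2·5  →[5↦6]→  2·6^2 + 2·6 = 84  −1 ⇒ G_4=83
G_4=83  [base 6] 2·6^2 + 6 + 5  →[6↦7]→  2·7^2 + 7 + 5 = 110  −1 ⇒ G_5=109
G_5=109  [base 7] 2·7^2 + 7 + 4  →[7↦8]→  2·8^2 + 8 + 4 = 140  −1 ⇒ G_6=139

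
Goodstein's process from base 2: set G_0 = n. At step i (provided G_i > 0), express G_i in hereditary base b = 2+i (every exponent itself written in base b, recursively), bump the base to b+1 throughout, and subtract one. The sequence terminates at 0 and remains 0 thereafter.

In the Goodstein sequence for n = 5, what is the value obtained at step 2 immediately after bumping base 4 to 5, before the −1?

468

i=0: 5 = 2^2 + 1 (b=2); 2→3: 3^3 + 1 = 28; 28−1 = 27
i=1: 27 = 3^3 (b=3); 3→4: 4^4 = 256; 256−1 = 255
i=2: 255 = 3·4^3 + 3·4^2 + 3·4 + 3 (b=4); 4→5: 3·5^3 + 3·5^2 + 3·5 + 3 = 468; 468−1 = 467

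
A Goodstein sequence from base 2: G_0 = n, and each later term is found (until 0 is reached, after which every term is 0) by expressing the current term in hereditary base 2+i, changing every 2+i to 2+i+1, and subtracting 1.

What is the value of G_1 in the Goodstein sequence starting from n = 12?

107

step 0: 12 = 2^(2 + 1) + 2^2; sub 3 for 2: 3^(3 + 1) + 3^3; = 108; G_1 = 108−1 = 107
step 1: 107 = 3^(3 + 1) + 2·3^2 + 2·3 + 2; sub 4 for 3: 4^(4 + 1) + 2·4^2 + 2·4 + 2; = 1066; G_2 = 1066−1 = 1065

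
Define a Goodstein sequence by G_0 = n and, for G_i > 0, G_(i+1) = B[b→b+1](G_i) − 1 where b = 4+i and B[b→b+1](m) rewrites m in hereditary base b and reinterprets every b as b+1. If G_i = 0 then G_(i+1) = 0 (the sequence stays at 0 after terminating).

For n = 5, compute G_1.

[0] 5 ≡ 4 + 1 (base 4). Lift 5: 6. −1: 5.
[1] 5 ≡ 5 (base 5). Lift 6: 6. −1: 5.

5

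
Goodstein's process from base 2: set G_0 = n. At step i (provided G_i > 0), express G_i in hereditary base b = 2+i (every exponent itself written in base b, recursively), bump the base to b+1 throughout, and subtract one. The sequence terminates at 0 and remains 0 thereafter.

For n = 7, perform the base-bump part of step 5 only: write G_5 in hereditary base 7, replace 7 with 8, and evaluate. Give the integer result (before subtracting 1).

16777216

base 2: 7 = 2^2 + 2 + 1; at 3: 3^3 + 3 + 1 = 31; next = 30
base 3: 30 = 3^3 + 3; at 4: 4^4 + 4 = 260; next = 259
base 4: 259 = 4^4 + 3; at 5: 5^5 + 3 = 3128; next = 3127
base 5: 3127 = 5^5 + 2; at 6: 6^6 + 2 = 46658; next = 46657
base 6: 46657 = 6^6 + 1; at 7: 7^7 + 1 = 823544; next = 823543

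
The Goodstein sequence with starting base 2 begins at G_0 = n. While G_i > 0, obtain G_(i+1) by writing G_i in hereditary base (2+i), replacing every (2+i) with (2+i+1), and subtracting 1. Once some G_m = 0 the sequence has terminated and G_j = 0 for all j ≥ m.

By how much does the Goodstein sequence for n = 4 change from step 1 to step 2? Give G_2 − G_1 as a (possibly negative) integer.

15

G_0=4  [base 2] 2^2  →[2↦3]→  3^3 = 27  −1 ⇒ G_1=26
G_1=26  [base 3] 2·3^2 + 2·3 + 2  →[3↦4]→  2·4^2 + 2·4 + 2 = 42  −1 ⇒ G_2=41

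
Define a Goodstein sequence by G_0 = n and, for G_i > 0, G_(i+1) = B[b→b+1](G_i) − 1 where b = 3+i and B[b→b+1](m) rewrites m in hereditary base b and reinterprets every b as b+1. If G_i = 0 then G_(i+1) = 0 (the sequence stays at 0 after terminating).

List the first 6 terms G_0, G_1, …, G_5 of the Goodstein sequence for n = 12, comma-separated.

12, 19, 27, 37, 49, 63

G_0=12  [base 3] 3^2 + 3  →[3↦4]→  4^2 + 4 = 20  −1 ⇒ G_1=19
G_1=19  [base 4] 4^2 + 3  →[4↦5]→  5^2 + 3 = 28  −1 ⇒ G_2=27
G_2=27  [base 5] 5^2 + 2  →[5↦6]→  6^2 + 2 = 38  −1 ⇒ G_3=37
G_3=37  [base 6] 6^2 + 1  →[6↦7]→  7^2 + 1 = 50  −1 ⇒ G_4=49
G_4=49  [base 7] 7^2  →[7↦8]→  8^2 = 64  −1 ⇒ G_5=63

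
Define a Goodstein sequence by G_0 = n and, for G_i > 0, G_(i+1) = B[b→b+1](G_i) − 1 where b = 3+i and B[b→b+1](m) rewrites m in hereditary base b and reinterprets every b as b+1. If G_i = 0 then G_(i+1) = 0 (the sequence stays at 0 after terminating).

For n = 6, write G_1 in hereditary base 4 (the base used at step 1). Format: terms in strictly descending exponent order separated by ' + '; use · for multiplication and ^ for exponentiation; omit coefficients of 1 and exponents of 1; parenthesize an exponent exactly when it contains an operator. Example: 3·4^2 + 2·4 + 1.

i=0: 6 = 2·3 (b=3); 3→4: 2·4 = 8; 8−1 = 7
i=1: 7 = 4 + 3 (b=4); 4→5: 5 + 3 = 8; 8−1 = 7

4 + 3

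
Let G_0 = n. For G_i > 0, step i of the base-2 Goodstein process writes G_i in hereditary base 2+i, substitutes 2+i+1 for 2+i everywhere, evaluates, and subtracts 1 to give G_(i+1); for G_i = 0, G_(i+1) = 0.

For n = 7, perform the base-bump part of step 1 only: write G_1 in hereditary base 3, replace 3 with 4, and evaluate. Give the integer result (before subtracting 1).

260

G_0 = 7. HB_2(7) = 2^2 + 2 + 1. Bump = 31. G_1 = 30.
G_1 = 30. HB_3(30) = 3^3 + 3. Bump = 260. G_2 = 259.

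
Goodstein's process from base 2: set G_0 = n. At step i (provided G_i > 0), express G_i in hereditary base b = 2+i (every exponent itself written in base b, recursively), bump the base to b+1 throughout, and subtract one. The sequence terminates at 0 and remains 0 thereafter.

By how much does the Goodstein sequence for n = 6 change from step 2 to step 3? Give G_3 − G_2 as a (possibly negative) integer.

2868

base 2: 6 = 2^2 + 2; at 3: 3^3 + 3 = 30; next = 29
base 3: 29 = 3^3 + 2; at 4: 4^4 + 2 = 258; next = 257
base 4: 257 = 4^4 + 1; at 5: 5^5 + 1 = 3126; next = 3125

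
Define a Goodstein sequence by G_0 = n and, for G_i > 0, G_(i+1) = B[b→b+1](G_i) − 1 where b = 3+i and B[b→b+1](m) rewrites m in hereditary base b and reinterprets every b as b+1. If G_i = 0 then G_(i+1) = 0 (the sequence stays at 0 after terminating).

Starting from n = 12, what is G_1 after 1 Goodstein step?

19

[0] 12 ≡ 3^2 + 3 (base 3). Lift 4: 20. −1: 19.
[1] 19 ≡ 4^2 + 3 (base 4). Lift 5: 28. −1: 27.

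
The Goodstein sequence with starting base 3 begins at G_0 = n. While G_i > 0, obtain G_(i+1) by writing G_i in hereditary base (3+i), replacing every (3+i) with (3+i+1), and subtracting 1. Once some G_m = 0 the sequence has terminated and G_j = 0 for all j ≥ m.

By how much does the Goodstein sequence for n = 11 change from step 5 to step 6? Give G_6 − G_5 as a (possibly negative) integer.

4

step 0: 11 = 3^2 + 2; sub 4 for 3: 4^2 + 2; = 18; G_1 = 18−1 = 17
step 1: 17 = 4^2 + 1; sub 5 for 4: 5^2 + 1; = 26; G_2 = 26−1 = 25
step 2: 25 = 5^2; sub 6 for 5: 6^2; = 36; G_3 = 36−1 = 35
step 3: 35 = 5·6 + 5; sub 7 for 6: 5·7 + 5; = 40; G_4 = 40−1 = 39
step 4: 39 = 5·7 + 4; sub 8 for 7: 5·8 + 4; = 44; G_5 = 44−1 = 43
step 5: 43 = 5·8 + 3; sub 9 for 8: 5·9 + 3; = 48; G_6 = 48−1 = 47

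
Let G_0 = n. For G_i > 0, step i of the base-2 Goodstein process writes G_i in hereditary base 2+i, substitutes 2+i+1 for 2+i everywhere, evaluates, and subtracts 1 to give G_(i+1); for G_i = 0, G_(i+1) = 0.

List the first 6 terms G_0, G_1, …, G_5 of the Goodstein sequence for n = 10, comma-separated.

10, 83, 1025, 15625, 279935, 4215754

base 2: 10 = 2^(2 + 1) + 2; at 3: 3^(3 + 1) + 3 = 84; next = 83
base 3: 83 = 3^(3 + 1) + 2; at 4: 4^(4 + 1) + 2 = 1026; next = 1025
base 4: 1025 = 4^(4 + 1) + 1; at 5: 5^(5 + 1) + 1 = 15626; next = 15625
base 5: 15625 = 5^(5 + 1); at 6: 6^(6 + 1) = 279936; next = 279935
base 6: 279935 = 5·6^6 + 5·6^5 + 5·6^4 + 5·6^3 + 5·6^2 + 5·6 + 5; at 7: 5·7^7 + 5·7^5 + 5·7^4 + 5·7^3 + 5·7^2 + 5·7 + 5 = 4215755; next = 4215754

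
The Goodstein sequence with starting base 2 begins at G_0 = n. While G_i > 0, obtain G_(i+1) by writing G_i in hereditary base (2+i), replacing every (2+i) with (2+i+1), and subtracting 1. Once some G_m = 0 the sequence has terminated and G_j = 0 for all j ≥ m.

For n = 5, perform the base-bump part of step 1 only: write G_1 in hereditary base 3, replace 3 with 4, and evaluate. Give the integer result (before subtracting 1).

256

[0] 5 ≡ 2^2 + 1 (base 2). Lift 3: 28. −1: 27.
[1] 27 ≡ 3^3 (base 3). Lift 4: 256. −1: 255.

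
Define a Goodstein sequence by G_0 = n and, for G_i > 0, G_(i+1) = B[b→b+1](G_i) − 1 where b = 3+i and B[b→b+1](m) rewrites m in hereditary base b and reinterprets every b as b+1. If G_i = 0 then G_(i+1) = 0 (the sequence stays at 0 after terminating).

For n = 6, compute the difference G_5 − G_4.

base 3: 6 = 2·3; at 4: 2·4 = 8; next = 7
base 4: 7 = 4 + 3; at 5: 5 + 3 = 8; next = 7
base 5: 7 = 5 + 2; at 6: 6 + 2 = 8; next = 7
base 6: 7 = 6 + 1; at 7: 7 + 1 = 8; next = 7
base 7: 7 = 7; at 8: 8 = 8; next = 7

0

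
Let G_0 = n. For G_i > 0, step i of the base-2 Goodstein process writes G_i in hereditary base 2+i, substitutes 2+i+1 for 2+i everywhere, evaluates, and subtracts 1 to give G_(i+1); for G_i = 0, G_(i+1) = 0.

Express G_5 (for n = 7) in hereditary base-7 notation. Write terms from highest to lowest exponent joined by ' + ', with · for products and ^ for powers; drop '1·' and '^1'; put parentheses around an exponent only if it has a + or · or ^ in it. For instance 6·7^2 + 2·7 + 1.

7^7

i=0: 7 = 2^2 + 2 + 1 (b=2); 2→3: 3^3 + 3 + 1 = 31; 31−1 = 30
i=1: 30 = 3^3 + 3 (b=3); 3→4: 4^4 + 4 = 260; 260−1 = 259
i=2: 259 = 4^4 + 3 (b=4); 4→5: 5^5 + 3 = 3128; 3128−1 = 3127
i=3: 3127 = 5^5 + 2 (b=5); 5→6: 6^6 + 2 = 46658; 46658−1 = 46657
i=4: 46657 = 6^6 + 1 (b=6); 6→7: 7^7 + 1 = 823544; 823544−1 = 823543
i=5: 823543 = 7^7 (b=7); 7→8: 8^8 = 16777216; 16777216−1 = 16777215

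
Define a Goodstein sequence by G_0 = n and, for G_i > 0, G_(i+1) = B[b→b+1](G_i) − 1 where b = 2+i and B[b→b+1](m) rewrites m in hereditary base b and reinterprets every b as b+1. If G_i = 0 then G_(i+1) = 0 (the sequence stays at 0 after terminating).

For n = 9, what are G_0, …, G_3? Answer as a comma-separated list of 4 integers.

9, 81, 1023, 9842

[0] 9 ≡ 2^(2 + 1) + 1 (base 2). Lift 3: 82. −1: 81.
[1] 81 ≡ 3^(3 + 1) (base 3). Lift 4: 1024. −1: 1023.
[2] 1023 ≡ 3·4^4 + 3·4^3 + 3·4^2 + 3·4 + 3 (base 4). Lift 5: 9843. −1: 9842.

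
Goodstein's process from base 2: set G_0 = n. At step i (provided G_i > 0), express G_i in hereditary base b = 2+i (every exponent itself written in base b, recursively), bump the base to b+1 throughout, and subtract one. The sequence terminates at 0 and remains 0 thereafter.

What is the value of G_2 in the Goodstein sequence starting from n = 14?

1281

14 —HB2→ 2^(2 + 1) + 2^2 + 2 —bump→ 3^(3 + 1) + 3^3 + 3 = 111 —(−1)→ 110
110 —HB3→ 3^(3 + 1) + 3^3 + 2 —bump→ 4^(4 + 1) + 4^4 + 2 = 1282 —(−1)→ 1281
1281 —HB4→ 4^(4 + 1) + 4^4 + 1 —bump→ 5^(5 + 1) + 5^5 + 1 = 18751 —(−1)→ 18750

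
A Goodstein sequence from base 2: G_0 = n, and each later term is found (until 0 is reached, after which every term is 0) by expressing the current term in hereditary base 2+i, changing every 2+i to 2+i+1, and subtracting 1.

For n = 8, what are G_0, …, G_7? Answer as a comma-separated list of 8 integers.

8, 80, 553, 6310, 93395, 1647195, 33554571, 774841151

base 2: 8 = 2^(2 + 1); at 3: 3^(3 + 1) = 81; next = 80
base 3: 80 = 2·3^3 + 2·3^2 + 2·3 + 2; at 4: 2·4^4 + 2·4^2 + 2·4 + 2 = 554; next = 553
base 4: 553 = 2·4^4 + 2·4^2 + 2·4 + 1; at 5: 2·5^5 + 2·5^2 + 2·5 + 1 = 6311; next = 6310
base 5: 6310 = 2·5^5 + 2·5^2 + 2·5; at 6: 2·6^6 + 2·6^2 + 2·6 = 93396; next = 93395
base 6: 93395 = 2·6^6 + 2·6^2 + 6 + 5; at 7: 2·7^7 + 2·7^2 + 7 + 5 = 1647196; next = 1647195
base 7: 1647195 = 2·7^7 + 2·7^2 + 7 + 4; at 8: 2·8^8 + 2·8^2 + 8 + 4 = 33554572; next = 33554571
base 8: 33554571 = 2·8^8 + 2·8^2 + 8 + 3; at 9: 2·9^9 + 2·9^2 + 9 + 3 = 774841152; next = 774841151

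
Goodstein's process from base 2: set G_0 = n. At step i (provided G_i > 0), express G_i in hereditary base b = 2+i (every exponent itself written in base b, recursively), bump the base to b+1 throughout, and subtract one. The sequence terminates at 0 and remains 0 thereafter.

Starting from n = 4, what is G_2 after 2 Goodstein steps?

(0) 4|_2 = 2^2 ↦ 3^3|_3 = 27 ⇒ 26
(1) 26|_3 = 2·3^2 + 2·3 + 2 ↦ 2·4^2 + 2·4 + 2|_4 = 42 ⇒ 41

41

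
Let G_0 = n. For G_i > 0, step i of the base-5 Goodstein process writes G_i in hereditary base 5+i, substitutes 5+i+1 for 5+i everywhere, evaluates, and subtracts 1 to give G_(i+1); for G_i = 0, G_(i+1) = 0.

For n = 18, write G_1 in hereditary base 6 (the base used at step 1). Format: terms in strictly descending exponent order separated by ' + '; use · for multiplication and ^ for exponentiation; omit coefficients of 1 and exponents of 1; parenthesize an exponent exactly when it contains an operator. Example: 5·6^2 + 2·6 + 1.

3·6 + 2

18 —HB5→ 3·5 + 3 —bump→ 3·6 + 3 = 21 —(−1)→ 20
20 —HB6→ 3·6 + 2 —bump→ 3·7 + 2 = 23 —(−1)→ 22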